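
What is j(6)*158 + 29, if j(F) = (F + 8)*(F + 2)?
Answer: 17725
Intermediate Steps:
j(F) = (2 + F)*(8 + F) (j(F) = (8 + F)*(2 + F) = (2 + F)*(8 + F))
j(6)*158 + 29 = (16 + 6² + 10*6)*158 + 29 = (16 + 36 + 60)*158 + 29 = 112*158 + 29 = 17696 + 29 = 17725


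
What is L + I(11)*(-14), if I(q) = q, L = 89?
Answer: -65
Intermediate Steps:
L + I(11)*(-14) = 89 + 11*(-14) = 89 - 154 = -65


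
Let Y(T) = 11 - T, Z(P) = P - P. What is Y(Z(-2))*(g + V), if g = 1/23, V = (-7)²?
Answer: 12408/23 ≈ 539.48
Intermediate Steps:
Z(P) = 0
V = 49
g = 1/23 ≈ 0.043478
Y(Z(-2))*(g + V) = (11 - 1*0)*(1/23 + 49) = (11 + 0)*(1128/23) = 11*(1128/23) = 12408/23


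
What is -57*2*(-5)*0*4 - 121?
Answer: -121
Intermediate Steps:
-57*2*(-5)*0*4 - 121 = -(-570)*0 - 121 = -57*0 - 121 = 0 - 121 = -121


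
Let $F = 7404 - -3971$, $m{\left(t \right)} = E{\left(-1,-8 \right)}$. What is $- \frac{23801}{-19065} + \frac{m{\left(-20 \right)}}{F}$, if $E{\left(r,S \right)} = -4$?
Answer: $\frac{54132023}{43372875} \approx 1.2481$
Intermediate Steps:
$m{\left(t \right)} = -4$
$F = 11375$ ($F = 7404 + 3971 = 11375$)
$- \frac{23801}{-19065} + \frac{m{\left(-20 \right)}}{F} = - \frac{23801}{-19065} - \frac{4}{11375} = \left(-23801\right) \left(- \frac{1}{19065}\right) - \frac{4}{11375} = \frac{23801}{19065} - \frac{4}{11375} = \frac{54132023}{43372875}$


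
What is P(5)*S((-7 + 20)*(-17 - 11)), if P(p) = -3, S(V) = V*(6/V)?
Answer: -18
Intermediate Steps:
S(V) = 6
P(5)*S((-7 + 20)*(-17 - 11)) = -3*6 = -18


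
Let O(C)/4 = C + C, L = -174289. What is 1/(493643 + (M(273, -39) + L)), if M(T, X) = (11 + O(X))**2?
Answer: 1/409955 ≈ 2.4393e-6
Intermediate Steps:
O(C) = 8*C (O(C) = 4*(C + C) = 4*(2*C) = 8*C)
M(T, X) = (11 + 8*X)**2
1/(493643 + (M(273, -39) + L)) = 1/(493643 + ((11 + 8*(-39))**2 - 174289)) = 1/(493643 + ((11 - 312)**2 - 174289)) = 1/(493643 + ((-301)**2 - 174289)) = 1/(493643 + (90601 - 174289)) = 1/(493643 - 83688) = 1/409955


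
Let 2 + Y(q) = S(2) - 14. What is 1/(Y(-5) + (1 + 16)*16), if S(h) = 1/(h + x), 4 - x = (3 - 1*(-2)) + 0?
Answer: 1/257 ≈ 0.0038911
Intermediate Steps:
x = -1 (x = 4 - ((3 - 1*(-2)) + 0) = 4 - ((3 + 2) + 0) = 4 - (5 + 0) = 4 - 1*5 = 4 - 5 = -1)
S(h) = 1/(-1 + h) (S(h) = 1/(h - 1) = 1/(-1 + h))
Y(q) = -15 (Y(q) = -2 + (1/(-1 + 2) - 14) = -2 + (1/1 - 14) = -2 + (1 - 14) = -2 - 13 = -15)
1/(Y(-5) + (1 + 16)*16) = 1/(-15 + (1 + 16)*16) = 1/(-15 + 17*16) = 1/(-15 + 272) = 1/257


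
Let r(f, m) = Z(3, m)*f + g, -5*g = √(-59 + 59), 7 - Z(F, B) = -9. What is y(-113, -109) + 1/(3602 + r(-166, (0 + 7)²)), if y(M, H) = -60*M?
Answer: 6413881/946 ≈ 6780.0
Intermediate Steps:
Z(F, B) = 16 (Z(F, B) = 7 - 1*(-9) = 7 + 9 = 16)
g = 0 (g = -√(-59 + 59)/5 = -√0/5 = -⅕*0 = 0)
r(f, m) = 16*f (r(f, m) = 16*f + 0 = 16*f)
y(-113, -109) + 1/(3602 + r(-166, (0 + 7)²)) = -60*(-113) + 1/(3602 + 16*(-166)) = 6780 + 1/(3602 - 2656) = 6780 + 1/946 = 6413881/946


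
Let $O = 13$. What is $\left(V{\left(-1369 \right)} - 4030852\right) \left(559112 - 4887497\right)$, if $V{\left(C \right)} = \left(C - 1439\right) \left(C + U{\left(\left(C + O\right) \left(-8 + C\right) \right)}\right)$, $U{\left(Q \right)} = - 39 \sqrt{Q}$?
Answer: $808109479500 - 8532181766160 \sqrt{5763} \approx -6.4691 \cdot 10^{14}$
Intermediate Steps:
$V{\left(C \right)} = \left(-1439 + C\right) \left(C - 39 \sqrt{\left(-8 + C\right) \left(13 + C\right)}\right)$ ($V{\left(C \right)} = \left(C - 1439\right) \left(C - 39 \sqrt{\left(C + 13\right) \left(-8 + C\right)}\right) = \left(-1439 + C\right) \left(C - 39 \sqrt{\left(13 + C\right) \left(-8 + C\right)}\right) = \left(-1439 + C\right) \left(C - 39 \sqrt{\left(-8 + C\right) \left(13 + C\right)}\right)$)
$\left(V{\left(-1369 \right)} - 4030852\right) \left(559112 - 4887497\right) = \left(\left(\left(-1369\right)^{2} - -1969991 + 56121 \sqrt{-104 + \left(-1369\right)^{2} + 5 \left(-1369\right)} - - 53391 \sqrt{-104 + \left(-1369\right)^{2} + 5 \left(-1369\right)}\right) - 4030852\right) \left(559112 - 4887497\right) = \left(\left(1874161 + 1969991 + 56121 \sqrt{-104 + 1874161 - 6845} - - 53391 \sqrt{-104 + 1874161 - 6845}\right) - 4030852\right) \left(-4328385\right) = \left(\left(1874161 + 1969991 + 56121 \sqrt{1867212} - - 53391 \sqrt{1867212}\right) - 4030852\right) \left(-4328385\right) = \left(\left(1874161 + 1969991 + 56121 \cdot 18 \sqrt{5763} - - 53391 \cdot 18 \sqrt{5763}\right) - 4030852\right) \left(-4328385\right) = \left(\left(1874161 + 1969991 + 1010178 \sqrt{5763} + 961038 \sqrt{5763}\right) - 4030852\right) \left(-4328385\right) = \left(\left(3844152 + 1971216 \sqrt{5763}\right) - 4030852\right) \left(-4328385\right) = \left(-186700 + 1971216 \sqrt{5763}\right) \left(-4328385\right) = 808109479500 - 8532181766160 \sqrt{5763}$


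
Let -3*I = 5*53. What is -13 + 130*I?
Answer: -34489/3 ≈ -11496.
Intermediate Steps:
I = -265/3 (I = -5*53/3 = -⅓*265 = -265/3 ≈ -88.333)
-13 + 130*I = -13 + 130*(-265/3) = -13 - 34450/3 = -34489/3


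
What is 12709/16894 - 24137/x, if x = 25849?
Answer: -79255537/436693006 ≈ -0.18149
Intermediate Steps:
12709/16894 - 24137/x = 12709/16894 - 24137/25849 = -79255537/436693006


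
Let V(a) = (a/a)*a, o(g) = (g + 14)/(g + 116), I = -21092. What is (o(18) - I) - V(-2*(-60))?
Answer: 1405140/67 ≈ 20972.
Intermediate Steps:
o(g) = (14 + g)/(116 + g)
V(a) = a (V(a) = 1*a = a)
(o(18) - I) - V(-2*(-60)) = ((14 + 18)/(116 + 18) - 1*(-21092)) - (-2)*(-60) = (32/134 + 21092) - 1*120 = ((1/134)*32 + 21092) - 120 = (16/67 + 21092) - 120 = 1413180/67 - 120 = 1405140/67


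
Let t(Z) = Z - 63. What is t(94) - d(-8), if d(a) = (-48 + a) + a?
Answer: 95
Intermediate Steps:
d(a) = -48 + 2*a
t(Z) = -63 + Z
t(94) - d(-8) = (-63 + 94) - (-48 + 2*(-8)) = 31 - (-48 - 16) = 31 - 1*(-64) = 31 + 64 = 95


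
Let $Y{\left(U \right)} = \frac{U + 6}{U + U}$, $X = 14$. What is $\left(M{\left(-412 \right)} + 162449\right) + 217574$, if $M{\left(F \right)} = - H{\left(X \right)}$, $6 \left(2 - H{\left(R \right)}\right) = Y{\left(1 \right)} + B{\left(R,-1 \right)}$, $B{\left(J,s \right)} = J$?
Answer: $\frac{4560287}{12} \approx 3.8002 \cdot 10^{5}$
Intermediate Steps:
$Y{\left(U \right)} = \frac{6 + U}{2 U}$
$H{\left(R \right)} = \frac{17}{12} - \frac{R}{6}$ ($H{\left(R \right)} = 2 - \frac{\frac{6 + 1}{2 \cdot 1} + R}{6} = 2 - \frac{\frac{1}{2} \cdot 1 \cdot 7 + R}{6} = 2 - \frac{\frac{7}{2} + R}{6} = 2 - \left(\frac{7}{12} + \frac{R}{6}\right) = \frac{17}{12} - \frac{R}{6}$)
$M{\left(F \right)} = \frac{11}{12}$ ($M{\left(F \right)} = - (\frac{17}{12} - \frac{7}{3}) = \left(-1\right) \left(- \frac{11}{12}\right) = \frac{11}{12}$)
$\left(M{\left(-412 \right)} + 162449\right) + 217574 = \left(\frac{11}{12} + 162449\right) + 217574 = \frac{1949399}{12} + 217574 = \frac{4560287}{12}$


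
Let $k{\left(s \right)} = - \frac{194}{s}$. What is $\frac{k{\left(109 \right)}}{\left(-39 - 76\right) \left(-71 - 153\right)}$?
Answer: $- \frac{97}{1403920} \approx -6.9092 \cdot 10^{-5}$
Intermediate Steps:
$\frac{k{\left(109 \right)}}{\left(-39 - 76\right) \left(-71 - 153\right)} = \frac{\left(-194\right) \frac{1}{109}}{\left(-39 - 76\right) \left(-71 - 153\right)} = \frac{\left(-194\right) \frac{1}{109}}{\left(-115\right) \left(-224\right)} = - \frac{194}{109 \cdot 25760} = \left(- \frac{194}{109}\right) \frac{1}{25760} = - \frac{97}{1403920}$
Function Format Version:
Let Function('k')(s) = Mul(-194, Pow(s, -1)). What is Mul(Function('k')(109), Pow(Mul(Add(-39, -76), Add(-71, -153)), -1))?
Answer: Rational(-97, 1403920) ≈ -6.9092e-5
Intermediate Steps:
Mul(Function('k')(109), Pow(Mul(Add(-39, -76), Add(-71, -153)), -1)) = Mul(Mul(-194, Pow(109, -1)), Pow(Mul(Add(-39, -76), Add(-71, -153)), -1)) = Mul(Mul(-194, Rational(1, 109)), Pow(Mul(-115, -224), -1)) = Mul(Rational(-194, 109), Pow(25760, -1)) = Mul(Rational(-194, 109), Rational(1, 25760)) = Rational(-97, 1403920)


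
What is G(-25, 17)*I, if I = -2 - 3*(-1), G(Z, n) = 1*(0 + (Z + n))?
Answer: -8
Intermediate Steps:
G(Z, n) = Z + n (G(Z, n) = 1*(Z + n) = Z + n)
I = 1 (I = -2 + 3 = 1)
G(-25, 17)*I = (-25 + 17)*1 = -8*1 = -8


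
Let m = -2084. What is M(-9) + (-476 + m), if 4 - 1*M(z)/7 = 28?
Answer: -2728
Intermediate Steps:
M(z) = -168 (M(z) = 28 - 7*28 = 28 - 196 = -168)
M(-9) + (-476 + m) = -168 + (-476 - 2084) = -168 - 2560 = -2728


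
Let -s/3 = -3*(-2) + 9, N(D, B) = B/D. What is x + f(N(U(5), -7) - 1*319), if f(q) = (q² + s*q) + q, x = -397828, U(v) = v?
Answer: -7026856/25 ≈ -2.8107e+5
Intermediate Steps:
s = -45 (s = -3*(-3*(-2) + 9) = -3*(6 + 9) = -3*15 = -45)
f(q) = q² - 44*q (f(q) = (q² - 45*q) + q = q² - 44*q)
x + f(N(U(5), -7) - 1*319) = -397828 + (-7/5 - 1*319)*(-44 + (-7/5 - 1*319)) = -397828 + (-7*⅕ - 319)*(-44 + (-7*⅕ - 319)) = -397828 + (-7/5 - 319)*(-44 + (-7/5 - 319)) = -397828 - 1602*(-44 - 1602/5)/5 = -397828 - 1602/5*(-1822/5) = -397828 + 2918844/25 = -7026856/25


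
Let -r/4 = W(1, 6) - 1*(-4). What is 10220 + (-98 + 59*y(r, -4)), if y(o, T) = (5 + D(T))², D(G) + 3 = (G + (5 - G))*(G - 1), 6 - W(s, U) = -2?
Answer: 41333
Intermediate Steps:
W(s, U) = 8 (W(s, U) = 6 - 1*(-2) = 6 + 2 = 8)
r = -48 (r = -4*(8 - 1*(-4)) = -4*(8 + 4) = -4*12 = -48)
D(G) = -8 + 5*G (D(G) = -3 + (G + (5 - G))*(G - 1) = -3 + 5*(-1 + G) = -3 + (-5 + 5*G) = -8 + 5*G)
y(o, T) = (-3 + 5*T)² (y(o, T) = (5 + (-8 + 5*T))² = (-3 + 5*T)²)
10220 + (-98 + 59*y(r, -4)) = 10220 + (-98 + 59*(-3 + 5*(-4))²) = 10220 + (-98 + 59*(-3 - 20)²) = 10220 + (-98 + 59*(-23)²) = 10220 + (-98 + 59*529) = 10220 + (-98 + 31211) = 10220 + 31113 = 41333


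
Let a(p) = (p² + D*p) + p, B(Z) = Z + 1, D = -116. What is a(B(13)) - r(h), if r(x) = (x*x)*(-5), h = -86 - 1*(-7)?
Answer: 29791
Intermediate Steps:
B(Z) = 1 + Z
h = -79 (h = -86 + 7 = -79)
r(x) = -5*x² (r(x) = x²*(-5) = -5*x²)
a(p) = p² - 115*p (a(p) = (p² - 116*p) + p = p² - 115*p)
a(B(13)) - r(h) = (1 + 13)*(-115 + (1 + 13)) - (-5)*(-79)² = 14*(-115 + 14) - (-5)*6241 = 14*(-101) - 1*(-31205) = -1414 + 31205 = 29791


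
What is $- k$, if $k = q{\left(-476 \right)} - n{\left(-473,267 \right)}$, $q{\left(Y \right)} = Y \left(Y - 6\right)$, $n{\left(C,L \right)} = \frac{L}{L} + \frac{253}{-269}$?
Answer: $- \frac{61717192}{269} \approx -2.2943 \cdot 10^{5}$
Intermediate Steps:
$n{\left(C,L \right)} = \frac{16}{269}$ ($n{\left(C,L \right)} = 1 + 253 \left(- \frac{1}{269}\right) = 1 - \frac{253}{269} = \frac{16}{269}$)
$q{\left(Y \right)} = Y \left(-6 + Y\right)$
$k = \frac{61717192}{269}$ ($k = - 476 \left(-6 - 476\right) - \frac{16}{269} = \left(-476\right) \left(-482\right) - \frac{16}{269} = 229432 - \frac{16}{269} = \frac{61717192}{269} \approx 2.2943 \cdot 10^{5}$)
$- k = \left(-1\right) \frac{61717192}{269} = - \frac{61717192}{269}$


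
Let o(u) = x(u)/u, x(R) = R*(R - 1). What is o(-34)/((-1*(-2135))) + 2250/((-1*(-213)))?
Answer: 45679/4331 ≈ 10.547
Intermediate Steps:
x(R) = R*(-1 + R)
o(u) = -1 + u (o(u) = (u*(-1 + u))/u = -1 + u)
o(-34)/((-1*(-2135))) + 2250/((-1*(-213))) = (-1 - 34)/((-1*(-2135))) + 2250/((-1*(-213))) = -35/2135 + 2250/213 = -35*1/2135 + 2250*(1/213) = -1/61 + 750/71 = 45679/4331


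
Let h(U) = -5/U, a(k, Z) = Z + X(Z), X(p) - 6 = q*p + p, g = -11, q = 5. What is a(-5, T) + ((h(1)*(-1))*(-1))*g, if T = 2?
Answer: 75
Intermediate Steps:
X(p) = 6 + 6*p (X(p) = 6 + (5*p + p) = 6 + 6*p)
a(k, Z) = 6 + 7*Z (a(k, Z) = Z + (6 + 6*Z) = 6 + 7*Z)
a(-5, T) + ((h(1)*(-1))*(-1))*g = (6 + 7*2) + ((-5/1*(-1))*(-1))*(-11) = (6 + 14) + ((-5*1*(-1))*(-1))*(-11) = 20 + (-5*(-1)*(-1))*(-11) = 20 + (5*(-1))*(-11) = 20 - 5*(-11) = 20 + 55 = 75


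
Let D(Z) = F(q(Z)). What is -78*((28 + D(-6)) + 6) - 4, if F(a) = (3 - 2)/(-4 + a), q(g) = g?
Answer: -13241/5 ≈ -2648.2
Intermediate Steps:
F(a) = 1/(-4 + a)
D(Z) = 1/(-4 + Z)
-78*((28 + D(-6)) + 6) - 4 = -78*((28 + 1/(-4 - 6)) + 6) - 4 = -78*((28 + 1/(-10)) + 6) - 4 = -78*((28 - ⅒) + 6) - 4 = -78*(279/10 + 6) - 4 = -78*339/10 - 4 = -13221/5 - 4 = -13241/5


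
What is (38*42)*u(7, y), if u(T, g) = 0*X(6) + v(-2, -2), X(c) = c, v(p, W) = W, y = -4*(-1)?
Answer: -3192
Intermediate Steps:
y = 4
u(T, g) = -2 (u(T, g) = 0*6 - 2 = 0 - 2 = -2)
(38*42)*u(7, y) = (38*42)*(-2) = 1596*(-2) = -3192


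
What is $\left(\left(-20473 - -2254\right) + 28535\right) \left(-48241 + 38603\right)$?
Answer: $-99425608$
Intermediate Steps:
$\left(\left(-20473 - -2254\right) + 28535\right) \left(-48241 + 38603\right) = \left(\left(-20473 + 2254\right) + 28535\right) \left(-9638\right) = \left(-18219 + 28535\right) \left(-9638\right) = 10316 \left(-9638\right) = -99425608$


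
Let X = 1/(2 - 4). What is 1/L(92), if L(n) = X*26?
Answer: -1/13 ≈ -0.076923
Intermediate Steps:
X = -1/2 (X = 1/(-2) = -1/2 ≈ -0.50000)
L(n) = -13 (L(n) = -1/2*26 = -13)
1/L(92) = 1/(-13) = -1/13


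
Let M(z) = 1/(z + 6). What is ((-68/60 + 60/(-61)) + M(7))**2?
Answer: 588838756/141491025 ≈ 4.1617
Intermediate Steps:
M(z) = 1/(6 + z)
((-68/60 + 60/(-61)) + M(7))**2 = ((-68/60 + 60/(-61)) + 1/(6 + 7))**2 = ((-68*1/60 + 60*(-1/61)) + 1/13)**2 = ((-17/15 - 60/61) + 1/13)**2 = (-1937/915 + 1/13)**2 = (-24266/11895)**2 = 588838756/141491025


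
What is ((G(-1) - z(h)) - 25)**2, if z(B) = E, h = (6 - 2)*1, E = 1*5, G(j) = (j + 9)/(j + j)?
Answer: 1156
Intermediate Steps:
G(j) = (9 + j)/(2*j) (G(j) = (9 + j)/((2*j)) = (9 + j)*(1/(2*j)) = (9 + j)/(2*j))
E = 5
h = 4 (h = 4*1 = 4)
z(B) = 5
((G(-1) - z(h)) - 25)**2 = (((1/2)*(9 - 1)/(-1) - 1*5) - 25)**2 = (((1/2)*(-1)*8 - 5) - 25)**2 = ((-4 - 5) - 25)**2 = (-9 - 25)**2 = (-34)**2 = 1156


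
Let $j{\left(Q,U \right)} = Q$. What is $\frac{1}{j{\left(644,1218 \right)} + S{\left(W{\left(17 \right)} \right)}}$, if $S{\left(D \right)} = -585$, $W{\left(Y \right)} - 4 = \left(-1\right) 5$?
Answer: $\frac{1}{59} \approx 0.016949$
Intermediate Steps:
$W{\left(Y \right)} = -1$ ($W{\left(Y \right)} = 4 - 5 = -1$)
$\frac{1}{j{\left(644,1218 \right)} + S{\left(W{\left(17 \right)} \right)}} = \frac{1}{644 - 585} = \frac{1}{59}$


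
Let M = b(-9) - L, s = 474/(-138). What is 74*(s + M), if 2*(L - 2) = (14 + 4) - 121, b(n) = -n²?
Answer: -59459/23 ≈ -2585.2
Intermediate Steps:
s = -79/23 (s = 474*(-1/138) = -79/23 ≈ -3.4348)
L = -99/2 (L = 2 + ((14 + 4) - 121)/2 = 2 + (18 - 121)/2 = 2 + (½)*(-103) = 2 - 103/2 = -99/2 ≈ -49.500)
M = -63/2 (M = -1*(-9)² - 1*(-99/2) = -1*81 + 99/2 = -81 + 99/2 = -63/2 ≈ -31.500)
74*(s + M) = 74*(-79/23 - 63/2) = 74*(-1607/46) = -59459/23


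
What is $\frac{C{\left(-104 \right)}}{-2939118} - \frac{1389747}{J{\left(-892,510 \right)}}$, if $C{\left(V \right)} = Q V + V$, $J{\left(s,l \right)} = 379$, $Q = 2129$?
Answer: $- \frac{52365980347}{14281099} \approx -3666.8$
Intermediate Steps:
$C{\left(V \right)} = 2130 V$ ($C{\left(V \right)} = 2129 V + V = 2130 V$)
$\frac{C{\left(-104 \right)}}{-2939118} - \frac{1389747}{J{\left(-892,510 \right)}} = \frac{2130 \left(-104\right)}{-2939118} - \frac{1389747}{379} = \left(-221520\right) \left(- \frac{1}{2939118}\right) - \frac{1389747}{379} = \frac{2840}{37681} - \frac{1389747}{379} = - \frac{52365980347}{14281099}$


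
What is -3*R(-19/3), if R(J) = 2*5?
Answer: -30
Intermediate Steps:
R(J) = 10
-3*R(-19/3) = -3*10 = -30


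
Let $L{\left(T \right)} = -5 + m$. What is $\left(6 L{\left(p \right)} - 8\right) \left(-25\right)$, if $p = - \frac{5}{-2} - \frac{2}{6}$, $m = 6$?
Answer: $50$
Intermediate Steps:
$p = \frac{13}{6}$ ($p = \left(-5\right) \left(- \frac{1}{2}\right) - \frac{1}{3} = \frac{5}{2} - \frac{1}{3} = \frac{13}{6} \approx 2.1667$)
$L{\left(T \right)} = 1$ ($L{\left(T \right)} = -5 + 6 = 1$)
$\left(6 L{\left(p \right)} - 8\right) \left(-25\right) = \left(6 \cdot 1 - 8\right) \left(-25\right) = \left(6 - 8\right) \left(-25\right) = \left(-2\right) \left(-25\right) = 50$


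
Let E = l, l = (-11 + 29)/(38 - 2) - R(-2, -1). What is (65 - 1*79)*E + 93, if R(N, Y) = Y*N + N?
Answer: 86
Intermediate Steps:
R(N, Y) = N + N*Y (R(N, Y) = N*Y + N = N + N*Y)
l = ½ (l = (-11 + 29)/(38 - 2) - (-2)*(1 - 1) = 18/36 - (-2)*0 = 18*(1/36) - 1*0 = ½ + 0 = ½ ≈ 0.50000)
E = ½ ≈ 0.50000
(65 - 1*79)*E + 93 = (65 - 1*79)*(½) + 93 = (65 - 79)*(½) + 93 = -14*½ + 93 = -7 + 93 = 86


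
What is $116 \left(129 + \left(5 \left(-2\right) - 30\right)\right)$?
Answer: $10324$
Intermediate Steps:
$116 \left(129 + \left(5 \left(-2\right) - 30\right)\right) = 116 \left(129 - 40\right) = 116 \cdot 89 = 10324$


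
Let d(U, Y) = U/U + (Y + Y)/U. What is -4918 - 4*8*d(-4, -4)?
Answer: -5014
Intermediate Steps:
d(U, Y) = 1 + 2*Y/U (d(U, Y) = 1 + (2*Y)/U = 1 + 2*Y/U)
-4918 - 4*8*d(-4, -4) = -4918 - 4*8*(-4 + 2*(-4))/(-4) = -4918 - 32*(-(-4 - 8)/4) = -4918 - 32*(-¼*(-12)) = -4918 - 32*3 = -4918 - 1*96 = -4918 - 96 = -5014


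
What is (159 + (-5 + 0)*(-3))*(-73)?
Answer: -12702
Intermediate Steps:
(159 + (-5 + 0)*(-3))*(-73) = (159 - 5*(-3))*(-73) = (159 + 15)*(-73) = 174*(-73) = -12702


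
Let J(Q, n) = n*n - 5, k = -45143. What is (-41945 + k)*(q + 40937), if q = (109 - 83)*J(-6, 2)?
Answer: -3562857168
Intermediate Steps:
J(Q, n) = -5 + n**2 (J(Q, n) = n**2 - 5 = -5 + n**2)
q = -26 (q = (109 - 83)*(-5 + 2**2) = 26*(-5 + 4) = 26*(-1) = -26)
(-41945 + k)*(q + 40937) = (-41945 - 45143)*(-26 + 40937) = -87088*40911 = -3562857168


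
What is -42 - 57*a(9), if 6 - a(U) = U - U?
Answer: -384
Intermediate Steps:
a(U) = 6 (a(U) = 6 - (U - U) = 6 - 1*0 = 6 + 0 = 6)
-42 - 57*a(9) = -42 - 57*6 = -42 - 342 = -384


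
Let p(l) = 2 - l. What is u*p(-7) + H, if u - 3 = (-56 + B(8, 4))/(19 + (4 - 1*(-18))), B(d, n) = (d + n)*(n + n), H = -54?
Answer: -747/41 ≈ -18.220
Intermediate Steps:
B(d, n) = 2*n*(d + n) (B(d, n) = (d + n)*(2*n) = 2*n*(d + n))
u = 163/41 (u = 3 + (-56 + 2*4*(8 + 4))/(19 + (4 - 1*(-18))) = 3 + (-56 + 2*4*12)/(19 + (4 + 18)) = 3 + (-56 + 96)/(19 + 22) = 3 + 40/41 = 163/41 ≈ 3.9756)
u*p(-7) + H = 163*(2 - 1*(-7))/41 - 54 = 163*(2 + 7)/41 - 54 = (163/41)*9 - 54 = 1467/41 - 54 = -747/41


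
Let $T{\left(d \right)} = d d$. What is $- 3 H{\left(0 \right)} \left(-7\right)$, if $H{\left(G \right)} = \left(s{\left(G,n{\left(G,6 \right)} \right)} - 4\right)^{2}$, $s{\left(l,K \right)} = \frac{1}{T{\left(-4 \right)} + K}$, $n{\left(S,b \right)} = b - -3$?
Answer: $\frac{205821}{625} \approx 329.31$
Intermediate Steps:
$T{\left(d \right)} = d^{2}$
$n{\left(S,b \right)} = 3 + b$ ($n{\left(S,b \right)} = b + 3 = 3 + b$)
$s{\left(l,K \right)} = \frac{1}{16 + K}$ ($s{\left(l,K \right)} = \frac{1}{\left(-4\right)^{2} + K} = \frac{1}{16 + K}$)
$H{\left(G \right)} = \frac{9801}{625}$ ($H{\left(G \right)} = \left(\frac{1}{16 + \left(3 + 6\right)} - 4\right)^{2} = \left(\frac{1}{16 + 9} - 4\right)^{2} = \left(\frac{1}{25} - 4\right)^{2} = \left(- \frac{99}{25}\right)^{2} = \frac{9801}{625}$)
$- 3 H{\left(0 \right)} \left(-7\right) = \left(-3\right) \frac{9801}{625} \left(-7\right) = \left(- \frac{29403}{625}\right) \left(-7\right) = \frac{205821}{625}$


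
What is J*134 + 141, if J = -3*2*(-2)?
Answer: 1749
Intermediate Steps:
J = 12 (J = -6*(-2) = 12)
J*134 + 141 = 12*134 + 141 = 1608 + 141 = 1749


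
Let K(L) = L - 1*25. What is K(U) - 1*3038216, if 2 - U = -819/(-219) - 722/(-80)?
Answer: -8871695153/2920 ≈ -3.0383e+6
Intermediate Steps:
U = -31433/2920 (U = 2 - (-819/(-219) - 722/(-80)) = 2 - (-819*(-1/219) - 722*(-1/80)) = 2 - (273/73 + 361/40) = 2 - 1*37273/2920 = 2 - 37273/2920 = -31433/2920 ≈ -10.765)
K(L) = -25 + L (K(L) = L - 25 = -25 + L)
K(U) - 1*3038216 = (-25 - 31433/2920) - 1*3038216 = -104433/2920 - 3038216 = -8871695153/2920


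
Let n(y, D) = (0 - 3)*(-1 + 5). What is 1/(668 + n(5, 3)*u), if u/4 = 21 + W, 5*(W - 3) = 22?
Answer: -5/3476 ≈ -0.0014384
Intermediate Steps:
W = 37/5 (W = 3 + (⅕)*22 = 3 + 22/5 = 37/5 ≈ 7.4000)
n(y, D) = -12 (n(y, D) = -3*4 = -12)
u = 568/5 (u = 4*(21 + 37/5) = 4*(142/5) = 568/5 ≈ 113.60)
1/(668 + n(5, 3)*u) = 1/(668 - 12*568/5) = 1/(668 - 6816/5) = 1/(-3476/5) = -5/3476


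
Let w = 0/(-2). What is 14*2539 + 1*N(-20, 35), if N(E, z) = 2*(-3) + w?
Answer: 35540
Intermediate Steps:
w = 0 (w = 0*(-½) = 0)
N(E, z) = -6 (N(E, z) = 2*(-3) + 0 = -6 + 0 = -6)
14*2539 + 1*N(-20, 35) = 14*2539 + 1*(-6) = 35546 - 6 = 35540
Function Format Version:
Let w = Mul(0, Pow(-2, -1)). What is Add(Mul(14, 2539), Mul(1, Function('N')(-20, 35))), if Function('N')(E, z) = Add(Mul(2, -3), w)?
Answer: 35540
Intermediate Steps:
w = 0 (w = Mul(0, Rational(-1, 2)) = 0)
Function('N')(E, z) = -6 (Function('N')(E, z) = Add(Mul(2, -3), 0) = Add(-6, 0) = -6)
Add(Mul(14, 2539), Mul(1, Function('N')(-20, 35))) = Add(Mul(14, 2539), Mul(1, -6)) = Add(35546, -6) = 35540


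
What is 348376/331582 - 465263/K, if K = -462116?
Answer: 157631479841/76614673756 ≈ 2.0575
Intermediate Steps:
348376/331582 - 465263/K = 348376/331582 - 465263/(-462116) = 348376*(1/331582) - 465263*(-1/462116) = 174188/165791 + 465263/462116 = 157631479841/76614673756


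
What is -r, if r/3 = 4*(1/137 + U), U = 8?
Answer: -13164/137 ≈ -96.088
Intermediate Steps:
r = 13164/137 (r = 3*(4*(1/137 + 8)) = 3*(4*(1097/137)) = 3*(4388/137) = 13164/137 ≈ 96.088)
-r = -1*13164/137 = -13164/137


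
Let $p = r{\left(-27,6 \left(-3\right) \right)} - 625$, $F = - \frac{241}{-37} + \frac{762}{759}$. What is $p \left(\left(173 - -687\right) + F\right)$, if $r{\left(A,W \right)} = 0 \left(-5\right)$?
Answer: $- \frac{5075519375}{9361} \approx -5.422 \cdot 10^{5}$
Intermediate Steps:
$r{\left(A,W \right)} = 0$
$F = \frac{70371}{9361}$ ($F = \left(-241\right) \left(- \frac{1}{37}\right) + 762 \cdot \frac{1}{759} = \frac{241}{37} + \frac{254}{253} = \frac{70371}{9361} \approx 7.5175$)
$p = -625$ ($p = 0 - 625 = -625$)
$p \left(\left(173 - -687\right) + F\right) = - 625 \left(\left(173 - -687\right) + \frac{70371}{9361}\right) = - 625 \left(\left(173 + 687\right) + \frac{70371}{9361}\right) = - 625 \left(860 + \frac{70371}{9361}\right) = \left(-625\right) \frac{8120831}{9361} = - \frac{5075519375}{9361}$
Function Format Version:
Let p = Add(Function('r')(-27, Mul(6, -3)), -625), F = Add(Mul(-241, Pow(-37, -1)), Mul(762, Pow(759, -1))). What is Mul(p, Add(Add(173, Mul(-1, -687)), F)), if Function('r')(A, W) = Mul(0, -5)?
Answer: Rational(-5075519375, 9361) ≈ -5.4220e+5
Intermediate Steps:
Function('r')(A, W) = 0
F = Rational(70371, 9361) (F = Add(Mul(-241, Rational(-1, 37)), Mul(762, Rational(1, 759))) = Add(Rational(241, 37), Rational(254, 253)) = Rational(70371, 9361) ≈ 7.5175)
p = -625 (p = Add(0, -625) = -625)
Mul(p, Add(Add(173, Mul(-1, -687)), F)) = Mul(-625, Add(Add(173, Mul(-1, -687)), Rational(70371, 9361))) = Mul(-625, Add(Add(173, 687), Rational(70371, 9361))) = Mul(-625, Add(860, Rational(70371, 9361))) = Mul(-625, Rational(8120831, 9361)) = Rational(-5075519375, 9361)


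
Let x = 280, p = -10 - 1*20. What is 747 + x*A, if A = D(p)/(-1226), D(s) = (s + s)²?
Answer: -46089/613 ≈ -75.186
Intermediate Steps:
p = -30 (p = -10 - 20 = -30)
D(s) = 4*s² (D(s) = (2*s)² = 4*s²)
A = -1800/613 (A = (4*(-30)²)/(-1226) = (4*900)*(-1/1226) = 3600*(-1/1226) = -1800/613 ≈ -2.9364)
747 + x*A = 747 + 280*(-1800/613) = 747 - 504000/613 = -46089/613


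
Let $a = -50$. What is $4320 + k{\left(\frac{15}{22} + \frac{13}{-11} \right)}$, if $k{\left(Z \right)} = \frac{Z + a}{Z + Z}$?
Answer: $\frac{8741}{2} \approx 4370.5$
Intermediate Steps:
$k{\left(Z \right)} = \frac{-50 + Z}{2 Z}$ ($k{\left(Z \right)} = \frac{Z - 50}{Z + Z} = \frac{-50 + Z}{2 Z}$)
$4320 + k{\left(\frac{15}{22} + \frac{13}{-11} \right)} = 4320 + \frac{-50 + \left(\frac{15}{22} + \frac{13}{-11}\right)}{2 \left(\frac{15}{22} + \frac{13}{-11}\right)} = 4320 + \frac{-50 + \left(15 \cdot \frac{1}{22} + 13 \left(- \frac{1}{11}\right)\right)}{2 \left(15 \cdot \frac{1}{22} + 13 \left(- \frac{1}{11}\right)\right)} = 4320 + \frac{-50 + \left(\frac{15}{22} - \frac{13}{11}\right)}{2 \left(\frac{15}{22} - \frac{13}{11}\right)} = 4320 + \frac{-50 - \frac{1}{2}}{2 \left(- \frac{1}{2}\right)} = 4320 + \frac{1}{2} \left(-2\right) \left(- \frac{101}{2}\right) = 4320 + \frac{101}{2} = \frac{8741}{2}$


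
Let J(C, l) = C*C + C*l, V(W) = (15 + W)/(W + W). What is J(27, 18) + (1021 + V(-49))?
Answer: 109581/49 ≈ 2236.3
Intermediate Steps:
V(W) = (15 + W)/(2*W) (V(W) = (15 + W)/((2*W)) = (15 + W)*(1/(2*W)) = (15 + W)/(2*W))
J(C, l) = C² + C*l
J(27, 18) + (1021 + V(-49)) = 27*(27 + 18) + (1021 + (½)*(15 - 49)/(-49)) = 27*45 + (1021 + (½)*(-1/49)*(-34)) = 1215 + (1021 + 17/49) = 1215 + 50046/49 = 109581/49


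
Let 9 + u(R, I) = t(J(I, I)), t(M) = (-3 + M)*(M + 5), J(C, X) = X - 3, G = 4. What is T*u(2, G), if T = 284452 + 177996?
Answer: -9711408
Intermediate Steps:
J(C, X) = -3 + X
t(M) = (-3 + M)*(5 + M)
T = 462448
u(R, I) = -30 + (-3 + I)² + 2*I (u(R, I) = -9 + (-15 + (-3 + I)² + 2*(-3 + I)) = -9 + (-15 + (-3 + I)² + (-6 + 2*I)) = -9 + (-21 + (-3 + I)² + 2*I) = -30 + (-3 + I)² + 2*I)
T*u(2, G) = 462448*(-21 + 4² - 4*4) = 462448*(-21 + 16 - 16) = 462448*(-21) = -9711408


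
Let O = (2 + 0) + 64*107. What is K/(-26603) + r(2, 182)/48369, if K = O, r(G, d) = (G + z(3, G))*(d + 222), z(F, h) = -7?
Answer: -385065710/1286760507 ≈ -0.29925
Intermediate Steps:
O = 6850 (O = 2 + 6848 = 6850)
r(G, d) = (-7 + G)*(222 + d) (r(G, d) = (G - 7)*(d + 222) = (-7 + G)*(222 + d))
K = 6850
K/(-26603) + r(2, 182)/48369 = 6850/(-26603) + (-1554 - 7*182 + 222*2 + 2*182)/48369 = 6850*(-1/26603) + (-1554 - 1274 + 444 + 364)*(1/48369) = -6850/26603 - 2020*1/48369 = -6850/26603 - 2020/48369 = -385065710/1286760507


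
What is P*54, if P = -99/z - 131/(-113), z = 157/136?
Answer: -81046710/17741 ≈ -4568.3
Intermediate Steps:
z = 157/136 (z = 157*(1/136) = 157/136 ≈ 1.1544)
P = -1500865/17741 (P = -99/157/136 - 131/(-113) = -99*136/157 - 131*(-1/113) = -13464/157 + 131/113 = -1500865/17741 ≈ -84.599)
P*54 = -1500865/17741*54 = -81046710/17741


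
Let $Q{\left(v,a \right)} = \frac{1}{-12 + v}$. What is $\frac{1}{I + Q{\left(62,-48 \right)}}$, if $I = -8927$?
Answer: $- \frac{50}{446349} \approx -0.00011202$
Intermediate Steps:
$\frac{1}{I + Q{\left(62,-48 \right)}} = \frac{1}{-8927 + \frac{1}{-12 + 62}} = \frac{1}{-8927 + \frac{1}{50}} = \frac{1}{- \frac{446349}{50}} = - \frac{50}{446349}$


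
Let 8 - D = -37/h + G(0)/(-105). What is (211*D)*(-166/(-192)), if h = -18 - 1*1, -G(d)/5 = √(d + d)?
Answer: 2013995/1824 ≈ 1104.2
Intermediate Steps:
G(d) = -5*√2*√d (G(d) = -5*√(d + d) = -5*√2*√d)
h = -19 (h = -18 - 1 = -19)
D = 115/19 (D = 8 - (-37/(-19) - 5*√2*√0/(-105)) = 8 - (-37*(-1/19) - 5*√2*0*(-1/105)) = 8 - (37/19 + 0*(-1/105)) = 8 - (37/19 + 0) = 8 - 1*37/19 = 8 - 37/19 = 115/19 ≈ 6.0526)
(211*D)*(-166/(-192)) = (211*(115/19))*(-166/(-192)) = 24265*(-166*(-1/192))/19 = (24265/19)*(83/96) = 2013995/1824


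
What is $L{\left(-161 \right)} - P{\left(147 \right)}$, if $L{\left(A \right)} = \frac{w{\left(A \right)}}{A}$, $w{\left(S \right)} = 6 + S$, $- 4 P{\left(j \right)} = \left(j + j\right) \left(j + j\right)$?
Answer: $\frac{3479204}{161} \approx 21610.0$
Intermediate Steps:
$P{\left(j \right)} = - j^{2}$ ($P{\left(j \right)} = - \frac{\left(j + j\right) \left(j + j\right)}{4} = - \frac{2 j 2 j}{4} = - \frac{4 j^{2}}{4} = - j^{2}$)
$L{\left(A \right)} = \frac{6 + A}{A}$
$L{\left(-161 \right)} - P{\left(147 \right)} = \frac{6 - 161}{-161} - - 147^{2} = \left(- \frac{1}{161}\right) \left(-155\right) - \left(-1\right) 21609 = \frac{155}{161} - -21609 = \frac{155}{161} + 21609 = \frac{3479204}{161}$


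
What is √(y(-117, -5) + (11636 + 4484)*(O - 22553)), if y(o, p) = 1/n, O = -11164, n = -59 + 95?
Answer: I*√19566649439/6 ≈ 23313.0*I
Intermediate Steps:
n = 36
y(o, p) = 1/36
√(y(-117, -5) + (11636 + 4484)*(O - 22553)) = √(1/36 + (11636 + 4484)*(-11164 - 22553)) = √(1/36 + 16120*(-33717)) = √(1/36 - 543518040) = √(-19566649439/36) = I*√19566649439/6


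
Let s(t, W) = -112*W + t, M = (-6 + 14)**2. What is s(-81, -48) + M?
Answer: 5359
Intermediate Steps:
M = 64 (M = 8**2 = 64)
s(t, W) = t - 112*W
s(-81, -48) + M = (-81 - 112*(-48)) + 64 = (-81 + 5376) + 64 = 5295 + 64 = 5359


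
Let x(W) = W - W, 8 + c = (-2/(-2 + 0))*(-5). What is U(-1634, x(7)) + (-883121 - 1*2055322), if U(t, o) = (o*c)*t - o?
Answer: -2938443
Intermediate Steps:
c = -13 (c = -8 + (-2/(-2 + 0))*(-5) = -8 + (-2/(-2))*(-5) = -8 - ½*(-2)*(-5) = -8 + 1*(-5) = -8 - 5 = -13)
x(W) = 0
U(t, o) = -o - 13*o*t (U(t, o) = (o*(-13))*t - o = (-13*o)*t - o = -13*o*t - o = -o - 13*o*t)
U(-1634, x(7)) + (-883121 - 1*2055322) = -1*0*(1 + 13*(-1634)) + (-883121 - 1*2055322) = -1*0*(1 - 21242) + (-883121 - 2055322) = -1*0*(-21241) - 2938443 = 0 - 2938443 = -2938443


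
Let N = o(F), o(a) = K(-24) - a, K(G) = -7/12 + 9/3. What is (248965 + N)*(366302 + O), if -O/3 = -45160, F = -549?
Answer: 751217079527/6 ≈ 1.2520e+11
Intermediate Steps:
K(G) = 29/12 (K(G) = -7*1/12 + 9*(1/3) = -7/12 + 3 = 29/12)
O = 135480 (O = -3*(-45160) = 135480)
o(a) = 29/12 - a
N = 6617/12 (N = 29/12 - 1*(-549) = 29/12 + 549 = 6617/12 ≈ 551.42)
(248965 + N)*(366302 + O) = (248965 + 6617/12)*(366302 + 135480) = (2994197/12)*501782 = 751217079527/6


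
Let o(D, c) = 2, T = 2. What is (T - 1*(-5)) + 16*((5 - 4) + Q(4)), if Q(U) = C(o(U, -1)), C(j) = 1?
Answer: 39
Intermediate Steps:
Q(U) = 1
(T - 1*(-5)) + 16*((5 - 4) + Q(4)) = (2 - 1*(-5)) + 16*((5 - 4) + 1) = (2 + 5) + 16*(1 + 1) = 7 + 16*2 = 7 + 32 = 39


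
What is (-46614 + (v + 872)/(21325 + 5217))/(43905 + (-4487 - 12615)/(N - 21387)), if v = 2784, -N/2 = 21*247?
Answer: -19647753708726/18506194602697 ≈ -1.0617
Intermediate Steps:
N = -10374 (N = -42*247 = -2*5187 = -10374)
(-46614 + (v + 872)/(21325 + 5217))/(43905 + (-4487 - 12615)/(N - 21387)) = (-46614 + (2784 + 872)/(21325 + 5217))/(43905 + (-4487 - 12615)/(-10374 - 21387)) = (-46614 + 3656/26542)/(43905 - 17102/(-31761)) = (-46614 + 3656*(1/26542))/(43905 - 17102*(-1/31761)) = (-46614 + 1828/13271)/(43905 + 17102/31761) = -618612566/(13271*1394483807/31761) = -618612566/13271*31761/1394483807 = -19647753708726/18506194602697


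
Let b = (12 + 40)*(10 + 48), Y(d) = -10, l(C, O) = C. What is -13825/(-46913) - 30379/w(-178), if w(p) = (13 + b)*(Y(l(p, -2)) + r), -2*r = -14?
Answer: 1550797802/426298431 ≈ 3.6378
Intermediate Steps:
r = 7 (r = -1/2*(-14) = 7)
b = 3016 (b = 52*58 = 3016)
w(p) = -9087 (w(p) = (13 + 3016)*(-10 + 7) = 3029*(-3) = -9087)
-13825/(-46913) - 30379/w(-178) = -13825/(-46913) - 30379/(-9087) = -13825*(-1/46913) - 30379*(-1/9087) = 13825/46913 + 30379/9087 = 1550797802/426298431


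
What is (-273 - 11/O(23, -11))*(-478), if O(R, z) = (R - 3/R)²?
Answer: 18053669713/138338 ≈ 1.3050e+5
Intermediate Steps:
(-273 - 11/O(23, -11))*(-478) = (-273 - 11*529/(-3 + 23²)²)*(-478) = (-273 - 11*529/(-3 + 529)²)*(-478) = (-273 - 11/((1/529)*526²))*(-478) = (-273 - 11/((1/529)*276676))*(-478) = (-273 - 11/276676/529)*(-478) = (-273 - 11*529/276676)*(-478) = (-273 - 5819/276676)*(-478) = -75538367/276676*(-478) = 18053669713/138338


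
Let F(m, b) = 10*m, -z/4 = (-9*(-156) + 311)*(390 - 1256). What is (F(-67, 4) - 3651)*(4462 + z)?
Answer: -25689304262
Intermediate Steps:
z = 5940760 (z = -4*(-9*(-156) + 311)*(390 - 1256) = -4*(1404 + 311)*(-866) = -6860*(-866) = -4*(-1485190) = 5940760)
(F(-67, 4) - 3651)*(4462 + z) = (10*(-67) - 3651)*(4462 + 5940760) = (-670 - 3651)*5945222 = -4321*5945222 = -25689304262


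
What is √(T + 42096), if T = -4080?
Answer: 24*√66 ≈ 194.98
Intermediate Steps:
√(T + 42096) = √(-4080 + 42096) = √38016 = 24*√66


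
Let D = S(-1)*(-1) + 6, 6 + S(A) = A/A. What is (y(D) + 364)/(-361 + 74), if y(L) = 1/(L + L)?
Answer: -8009/6314 ≈ -1.2685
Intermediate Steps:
S(A) = -5 (S(A) = -6 + A/A = -6 + 1 = -5)
D = 11 (D = -5*(-1) + 6 = 5 + 6 = 11)
y(L) = 1/(2*L)
(y(D) + 364)/(-361 + 74) = ((½)/11 + 364)/(-361 + 74) = ((½)*(1/11) + 364)/(-287) = (1/22 + 364)*(-1/287) = (8009/22)*(-1/287) = -8009/6314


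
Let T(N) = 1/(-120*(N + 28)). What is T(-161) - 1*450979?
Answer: -7197624839/15960 ≈ -4.5098e+5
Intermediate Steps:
T(N) = 1/(-3360 - 120*N) (T(N) = 1/(-120*(28 + N)) = 1/(-3360 - 120*N))
T(-161) - 1*450979 = -1/(3360 + 120*(-161)) - 1*450979 = -1/(3360 - 19320) - 450979 = -1/(-15960) - 450979 = -1*(-1/15960) - 450979 = 1/15960 - 450979 = -7197624839/15960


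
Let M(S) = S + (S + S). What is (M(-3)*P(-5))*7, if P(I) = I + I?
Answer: 630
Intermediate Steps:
P(I) = 2*I
M(S) = 3*S (M(S) = S + 2*S = 3*S)
(M(-3)*P(-5))*7 = ((3*(-3))*(2*(-5)))*7 = -9*(-10)*7 = 90*7 = 630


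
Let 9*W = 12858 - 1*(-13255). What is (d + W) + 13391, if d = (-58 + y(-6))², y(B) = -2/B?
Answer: 176561/9 ≈ 19618.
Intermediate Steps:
W = 26113/9 (W = (12858 - 1*(-13255))/9 = (12858 + 13255)/9 = (⅑)*26113 = 26113/9 ≈ 2901.4)
d = 29929/9 (d = (-58 - 2/(-6))² = (-58 - 2*(-⅙))² = (-58 + ⅓)² = (-173/3)² = 29929/9 ≈ 3325.4)
(d + W) + 13391 = (29929/9 + 26113/9) + 13391 = 56042/9 + 13391 = 176561/9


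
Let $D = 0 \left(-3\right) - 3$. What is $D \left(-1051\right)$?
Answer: $3153$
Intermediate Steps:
$D = -3$ ($D = 0 - 3 = -3$)
$D \left(-1051\right) = \left(-3\right) \left(-1051\right) = 3153$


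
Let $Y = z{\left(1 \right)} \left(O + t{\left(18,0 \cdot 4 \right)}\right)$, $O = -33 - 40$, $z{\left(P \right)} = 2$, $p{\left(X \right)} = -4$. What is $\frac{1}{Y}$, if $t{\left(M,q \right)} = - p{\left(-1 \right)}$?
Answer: $- \frac{1}{138} \approx -0.0072464$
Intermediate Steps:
$O = -73$
$t{\left(M,q \right)} = 4$ ($t{\left(M,q \right)} = \left(-1\right) \left(-4\right) = 4$)
$Y = -138$ ($Y = 2 \left(-73 + 4\right) = 2 \left(-69\right) = -138$)
$\frac{1}{Y} = \frac{1}{-138} = - \frac{1}{138}$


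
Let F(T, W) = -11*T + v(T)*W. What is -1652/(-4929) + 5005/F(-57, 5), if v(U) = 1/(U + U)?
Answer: 2930412926/352290417 ≈ 8.3182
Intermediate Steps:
v(U) = 1/(2*U)
F(T, W) = -11*T + W/(2*T) (F(T, W) = -11*T + (1/(2*T))*W = -11*T + W/(2*T))
-1652/(-4929) + 5005/F(-57, 5) = -1652/(-4929) + 5005/(-11*(-57) + (1/2)*5/(-57)) = -1652*(-1/4929) + 5005/(627 + (1/2)*5*(-1/57)) = 1652/4929 + 5005/(627 - 5/114) = 1652/4929 + 5005/(71473/114) = 1652/4929 + 5005*(114/71473) = 1652/4929 + 570570/71473 = 2930412926/352290417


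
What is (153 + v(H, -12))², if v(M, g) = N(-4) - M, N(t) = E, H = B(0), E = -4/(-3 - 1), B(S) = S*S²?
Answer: 23716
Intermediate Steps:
B(S) = S³
E = 1 (E = -4/(-4) = -4*(-¼) = 1)
H = 0 (H = 0³ = 0)
N(t) = 1
v(M, g) = 1 - M
(153 + v(H, -12))² = (153 + (1 - 1*0))² = (153 + (1 + 0))² = (153 + 1)² = 154² = 23716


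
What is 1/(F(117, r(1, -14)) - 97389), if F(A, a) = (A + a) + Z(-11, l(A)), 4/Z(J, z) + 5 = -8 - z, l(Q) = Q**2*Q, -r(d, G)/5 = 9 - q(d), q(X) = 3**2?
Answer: -800813/77896682138 ≈ -1.0280e-5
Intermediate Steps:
q(X) = 9
r(d, G) = 0 (r(d, G) = -5*(9 - 1*9) = -5*(9 - 9) = -5*0 = 0)
l(Q) = Q**3
Z(J, z) = 4/(-13 - z) (Z(J, z) = 4/(-5 + (-8 - z)) = 4/(-13 - z))
F(A, a) = A + a - 4/(13 + A**3) (F(A, a) = (A + a) - 4/(13 + A**3) = A + a - 4/(13 + A**3))
1/(F(117, r(1, -14)) - 97389) = 1/((-4 + (13 + 117**3)*(117 + 0))/(13 + 117**3) - 97389) = 1/((-4 + (13 + 1601613)*117)/(13 + 1601613) - 97389) = 1/((-4 + 1601626*117)/1601626 - 97389) = 1/((-4 + 187390242)/1601626 - 97389) = 1/((1/1601626)*187390238 - 97389) = 1/(93695119/800813 - 97389) = 1/(-77896682138/800813) = -800813/77896682138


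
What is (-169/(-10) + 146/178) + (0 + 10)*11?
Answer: 113671/890 ≈ 127.72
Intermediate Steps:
(-169/(-10) + 146/178) + (0 + 10)*11 = (-169*(-⅒) + 146*(1/178)) + 10*11 = (169/10 + 73/89) + 110 = 15771/890 + 110 = 113671/890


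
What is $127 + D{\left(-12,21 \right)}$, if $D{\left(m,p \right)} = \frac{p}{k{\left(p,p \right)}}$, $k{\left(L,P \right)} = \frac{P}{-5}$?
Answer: $122$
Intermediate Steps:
$k{\left(L,P \right)} = - \frac{P}{5}$ ($k{\left(L,P \right)} = P \left(- \frac{1}{5}\right) = - \frac{P}{5}$)
$D{\left(m,p \right)} = -5$ ($D{\left(m,p \right)} = \frac{p}{\left(- \frac{1}{5}\right) p} = p \left(- \frac{5}{p}\right) = -5$)
$127 + D{\left(-12,21 \right)} = 127 - 5 = 122$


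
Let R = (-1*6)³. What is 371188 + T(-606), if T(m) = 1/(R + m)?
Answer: 305116535/822 ≈ 3.7119e+5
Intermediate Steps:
R = -216 (R = (-6)³ = -216)
T(m) = 1/(-216 + m)
371188 + T(-606) = 371188 + 1/(-216 - 606) = 371188 + 1/(-822) = 371188 - 1/822 = 305116535/822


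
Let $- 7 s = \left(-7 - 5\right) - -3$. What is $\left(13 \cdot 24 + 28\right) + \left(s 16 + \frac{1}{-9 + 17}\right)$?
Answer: $\frac{20199}{56} \approx 360.7$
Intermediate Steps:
$s = \frac{9}{7}$ ($s = - \frac{\left(-7 - 5\right) - -3}{7} = - \frac{\left(-7 - 5\right) + 3}{7} = - \frac{-12 + 3}{7} = \left(- \frac{1}{7}\right) \left(-9\right) = \frac{9}{7} \approx 1.2857$)
$\left(13 \cdot 24 + 28\right) + \left(s 16 + \frac{1}{-9 + 17}\right) = \left(13 \cdot 24 + 28\right) + \left(\frac{9}{7} \cdot 16 + \frac{1}{-9 + 17}\right) = \left(312 + 28\right) + \left(\frac{144}{7} + \frac{1}{8}\right) = 340 + \left(\frac{144}{7} + \frac{1}{8}\right) = 340 + \frac{1159}{56} = \frac{20199}{56}$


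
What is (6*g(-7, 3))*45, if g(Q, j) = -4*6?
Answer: -6480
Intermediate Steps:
g(Q, j) = -24
(6*g(-7, 3))*45 = (6*(-24))*45 = -144*45 = -6480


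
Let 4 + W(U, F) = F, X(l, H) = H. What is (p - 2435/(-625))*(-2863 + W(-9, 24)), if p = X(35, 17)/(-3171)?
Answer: -4384338136/396375 ≈ -11061.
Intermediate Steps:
W(U, F) = -4 + F
p = -17/3171 (p = 17/(-3171) = 17*(-1/3171) = -17/3171 ≈ -0.0053611)
(p - 2435/(-625))*(-2863 + W(-9, 24)) = (-17/3171 - 2435/(-625))*(-2863 + (-4 + 24)) = (-17/3171 - 2435*(-1/625))*(-2863 + 20) = (-17/3171 + 487/125)*(-2843) = (1542152/396375)*(-2843) = -4384338136/396375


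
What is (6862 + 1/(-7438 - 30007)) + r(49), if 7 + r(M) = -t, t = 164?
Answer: 250544494/37445 ≈ 6691.0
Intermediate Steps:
r(M) = -171 (r(M) = -7 - 1*164 = -7 - 164 = -171)
(6862 + 1/(-7438 - 30007)) + r(49) = (6862 + 1/(-7438 - 30007)) - 171 = (6862 + 1/(-37445)) - 171 = (6862 - 1/37445) - 171 = 256947589/37445 - 171 = 250544494/37445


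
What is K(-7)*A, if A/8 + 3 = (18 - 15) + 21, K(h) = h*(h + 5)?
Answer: 2352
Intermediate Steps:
K(h) = h*(5 + h)
A = 168 (A = -24 + 8*((18 - 15) + 21) = -24 + 8*(3 + 21) = -24 + 8*24 = -24 + 192 = 168)
K(-7)*A = -7*(5 - 7)*168 = -7*(-2)*168 = 14*168 = 2352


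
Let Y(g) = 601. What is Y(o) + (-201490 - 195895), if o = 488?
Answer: -396784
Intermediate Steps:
Y(o) + (-201490 - 195895) = 601 + (-201490 - 195895) = 601 - 397385 = -396784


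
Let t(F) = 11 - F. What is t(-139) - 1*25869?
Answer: -25719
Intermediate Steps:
t(-139) - 1*25869 = (11 - 1*(-139)) - 1*25869 = (11 + 139) - 25869 = 150 - 25869 = -25719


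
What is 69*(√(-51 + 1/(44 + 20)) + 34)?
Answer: 2346 + 69*I*√3263/8 ≈ 2346.0 + 492.68*I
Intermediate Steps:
69*(√(-51 + 1/(44 + 20)) + 34) = 69*(√(-51 + 1/64) + 34) = 69*(√(-3263/64) + 34) = 69*(I*√3263/8 + 34) = 69*(34 + I*√3263/8) = 2346 + 69*I*√3263/8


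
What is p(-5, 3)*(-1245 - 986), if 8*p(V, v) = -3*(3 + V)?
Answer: -6693/4 ≈ -1673.3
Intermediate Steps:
p(V, v) = -9/8 - 3*V/8 (p(V, v) = (-3*(3 + V))/8 = (-9 - 3*V)/8 = -9/8 - 3*V/8)
p(-5, 3)*(-1245 - 986) = (-9/8 - 3/8*(-5))*(-1245 - 986) = (-9/8 + 15/8)*(-2231) = (3/4)*(-2231) = -6693/4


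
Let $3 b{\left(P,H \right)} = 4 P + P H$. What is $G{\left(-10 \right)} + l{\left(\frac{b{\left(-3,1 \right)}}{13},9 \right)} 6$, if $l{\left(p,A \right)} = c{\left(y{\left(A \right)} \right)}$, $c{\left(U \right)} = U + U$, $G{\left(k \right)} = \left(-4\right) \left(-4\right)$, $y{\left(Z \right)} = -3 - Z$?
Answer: $-128$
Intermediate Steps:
$G{\left(k \right)} = 16$
$b{\left(P,H \right)} = \frac{4 P}{3} + \frac{H P}{3}$ ($b{\left(P,H \right)} = \frac{4 P + P H}{3} = \frac{4 P + H P}{3} = \frac{4 P}{3} + \frac{H P}{3}$)
$c{\left(U \right)} = 2 U$
$l{\left(p,A \right)} = -6 - 2 A$ ($l{\left(p,A \right)} = 2 \left(-3 - A\right) = -6 - 2 A$)
$G{\left(-10 \right)} + l{\left(\frac{b{\left(-3,1 \right)}}{13},9 \right)} 6 = 16 + \left(-6 - 18\right) 6 = 16 - 144 = -128$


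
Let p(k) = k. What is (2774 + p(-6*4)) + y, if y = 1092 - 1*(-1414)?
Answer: 5256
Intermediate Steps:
y = 2506 (y = 1092 + 1414 = 2506)
(2774 + p(-6*4)) + y = (2774 - 6*4) + 2506 = (2774 - 24) + 2506 = 2750 + 2506 = 5256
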